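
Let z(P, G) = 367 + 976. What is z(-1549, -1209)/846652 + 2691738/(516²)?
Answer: 31657263097/3130919096 ≈ 10.111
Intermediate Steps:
z(P, G) = 1343
z(-1549, -1209)/846652 + 2691738/(516²) = 1343/846652 + 2691738/(516²) = 1343*(1/846652) + 2691738/266256 = 1343/846652 + 2691738*(1/266256) = 1343/846652 + 149541/14792 = 31657263097/3130919096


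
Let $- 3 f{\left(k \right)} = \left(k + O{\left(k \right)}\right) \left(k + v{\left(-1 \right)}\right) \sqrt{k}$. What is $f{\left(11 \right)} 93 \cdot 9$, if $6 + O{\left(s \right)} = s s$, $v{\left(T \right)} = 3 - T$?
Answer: $- 527310 \sqrt{11} \approx -1.7489 \cdot 10^{6}$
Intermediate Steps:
$O{\left(s \right)} = -6 + s^{2}$ ($O{\left(s \right)} = -6 + s s = -6 + s^{2}$)
$f{\left(k \right)} = - \frac{\sqrt{k} \left(4 + k\right) \left(-6 + k + k^{2}\right)}{3}$ ($f{\left(k \right)} = - \frac{\left(k + \left(-6 + k^{2}\right)\right) \left(k + \left(3 - -1\right)\right) \sqrt{k}}{3} = - \frac{\left(-6 + k + k^{2}\right) \left(k + \left(3 + 1\right)\right) \sqrt{k}}{3} = - \frac{\left(-6 + k + k^{2}\right) \left(k + 4\right) \sqrt{k}}{3} = - \frac{\left(-6 + k + k^{2}\right) \left(4 + k\right) \sqrt{k}}{3} = - \frac{\left(4 + k\right) \left(-6 + k + k^{2}\right) \sqrt{k}}{3} = - \frac{\sqrt{k} \left(4 + k\right) \left(-6 + k + k^{2}\right)}{3}$)
$f{\left(11 \right)} 93 \cdot 9 = \frac{\sqrt{11} \left(24 - 11^{3} - 5 \cdot 11^{2} + 2 \cdot 11\right)}{3} \cdot 93 \cdot 9 = \frac{\sqrt{11} \left(24 - 1331 - 605 + 22\right)}{3} \cdot 93 \cdot 9 = \frac{1}{3} \sqrt{11} \left(-1890\right) 93 \cdot 9 = - 630 \sqrt{11} \cdot 93 \cdot 9 = - 58590 \sqrt{11} \cdot 9 = - 527310 \sqrt{11}$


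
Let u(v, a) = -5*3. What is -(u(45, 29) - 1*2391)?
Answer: 2406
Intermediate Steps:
u(v, a) = -15
-(u(45, 29) - 1*2391) = -(-15 - 1*2391) = -(-15 - 2391) = -1*(-2406) = 2406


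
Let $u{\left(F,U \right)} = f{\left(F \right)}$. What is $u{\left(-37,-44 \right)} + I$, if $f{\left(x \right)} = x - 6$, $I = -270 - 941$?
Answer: $-1254$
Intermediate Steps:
$I = -1211$
$f{\left(x \right)} = -6 + x$ ($f{\left(x \right)} = x - 6 = -6 + x$)
$u{\left(F,U \right)} = -6 + F$
$u{\left(-37,-44 \right)} + I = \left(-6 - 37\right) - 1211 = -43 - 1211 = -1254$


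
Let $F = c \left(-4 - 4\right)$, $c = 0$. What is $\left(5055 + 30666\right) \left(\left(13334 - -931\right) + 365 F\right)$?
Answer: $509560065$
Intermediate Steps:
$F = 0$ ($F = 0 \left(-4 - 4\right) = 0 \left(-8\right) = 0$)
$\left(5055 + 30666\right) \left(\left(13334 - -931\right) + 365 F\right) = \left(5055 + 30666\right) \left(\left(13334 - -931\right) + 365 \cdot 0\right) = 35721 \left(\left(13334 + 931\right) + 0\right) = 35721 \left(14265 + 0\right) = 35721 \cdot 14265 = 509560065$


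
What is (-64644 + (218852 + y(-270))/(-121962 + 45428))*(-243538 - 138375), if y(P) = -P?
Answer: 944792232226717/38267 ≈ 2.4689e+10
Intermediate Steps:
(-64644 + (218852 + y(-270))/(-121962 + 45428))*(-243538 - 138375) = (-64644 + (218852 - 1*(-270))/(-121962 + 45428))*(-243538 - 138375) = (-64644 + (218852 + 270)/(-76534))*(-381913) = (-64644 + 219122*(-1/76534))*(-381913) = (-64644 - 109561/38267)*(-381913) = -2473841509/38267*(-381913) = 944792232226717/38267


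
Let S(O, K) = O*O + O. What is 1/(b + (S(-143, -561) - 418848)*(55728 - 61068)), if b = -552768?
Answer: 1/2127661512 ≈ 4.7000e-10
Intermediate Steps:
S(O, K) = O + O**2 (S(O, K) = O**2 + O = O + O**2)
1/(b + (S(-143, -561) - 418848)*(55728 - 61068)) = 1/(-552768 + (-143*(1 - 143) - 418848)*(55728 - 61068)) = 1/(-552768 + (-143*(-142) - 418848)*(-5340)) = 1/(-552768 + (20306 - 418848)*(-5340)) = 1/(-552768 - 398542*(-5340)) = 1/(-552768 + 2128214280) = 1/2127661512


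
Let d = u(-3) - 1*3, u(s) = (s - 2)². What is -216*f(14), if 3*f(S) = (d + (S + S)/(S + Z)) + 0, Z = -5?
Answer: -1808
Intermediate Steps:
u(s) = (-2 + s)²
d = 22 (d = (-2 - 3)² - 1*3 = (-5)² - 3 = 25 - 3 = 22)
f(S) = 22/3 + 2*S/(3*(-5 + S)) (f(S) = ((22 + (S + S)/(S - 5)) + 0)/3 = ((22 + (2*S)/(-5 + S)) + 0)/3 = ((22 + 2*S/(-5 + S)) + 0)/3 = (22 + 2*S/(-5 + S))/3 = 22/3 + 2*S/(3*(-5 + S)))
-216*f(14) = -144*(-55 + 12*14)/(-5 + 14) = -144*(-55 + 168)/9 = -144*113/9 = -216*226/27 = -1808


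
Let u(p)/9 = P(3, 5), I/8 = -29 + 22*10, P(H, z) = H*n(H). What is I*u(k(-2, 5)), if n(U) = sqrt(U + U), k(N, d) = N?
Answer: 41256*sqrt(6) ≈ 1.0106e+5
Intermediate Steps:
n(U) = sqrt(2)*sqrt(U) (n(U) = sqrt(2*U) = sqrt(2)*sqrt(U))
P(H, z) = sqrt(2)*H**(3/2) (P(H, z) = H*(sqrt(2)*sqrt(H)) = sqrt(2)*H**(3/2))
I = 1528 (I = 8*(-29 + 22*10) = 8*(-29 + 220) = 8*191 = 1528)
u(p) = 27*sqrt(6) (u(p) = 9*(sqrt(2)*3**(3/2)) = 9*(sqrt(2)*(3*sqrt(3))) = 9*(3*sqrt(6)) = 27*sqrt(6))
I*u(k(-2, 5)) = 1528*(27*sqrt(6)) = 41256*sqrt(6)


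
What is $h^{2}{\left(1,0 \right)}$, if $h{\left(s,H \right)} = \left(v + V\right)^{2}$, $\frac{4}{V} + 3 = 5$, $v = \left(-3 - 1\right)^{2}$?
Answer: $104976$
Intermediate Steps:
$v = 16$ ($v = \left(-4\right)^{2} = 16$)
$V = 2$ ($V = \frac{4}{-3 + 5} = \frac{4}{2} = 4 \cdot \frac{1}{2} = 2$)
$h{\left(s,H \right)} = 324$ ($h{\left(s,H \right)} = \left(16 + 2\right)^{2} = 18^{2} = 324$)
$h^{2}{\left(1,0 \right)} = 324^{2} = 104976$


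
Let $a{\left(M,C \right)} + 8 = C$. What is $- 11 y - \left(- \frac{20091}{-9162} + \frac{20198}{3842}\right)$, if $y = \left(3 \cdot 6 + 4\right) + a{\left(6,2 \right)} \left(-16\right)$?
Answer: $- \frac{7658728015}{5866734} \approx -1305.4$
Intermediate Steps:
$a{\left(M,C \right)} = -8 + C$
$y = 118$ ($y = \left(3 \cdot 6 + 4\right) + \left(-8 + 2\right) \left(-16\right) = \left(18 + 4\right) - -96 = 22 + 96 = 118$)
$- 11 y - \left(- \frac{20091}{-9162} + \frac{20198}{3842}\right) = \left(-11\right) 118 - \left(- \frac{20091}{-9162} + \frac{20198}{3842}\right) = -1298 - \left(\left(-20091\right) \left(- \frac{1}{9162}\right) + 20198 \cdot \frac{1}{3842}\right) = -1298 - \left(\frac{6697}{3054} + \frac{10099}{1921}\right) = -1298 - \frac{43707283}{5866734} = - \frac{7658728015}{5866734}$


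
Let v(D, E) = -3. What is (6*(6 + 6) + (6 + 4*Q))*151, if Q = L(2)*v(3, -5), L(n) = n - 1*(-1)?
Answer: 6342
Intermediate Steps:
L(n) = 1 + n (L(n) = n + 1 = 1 + n)
Q = -9 (Q = (1 + 2)*(-3) = 3*(-3) = -9)
(6*(6 + 6) + (6 + 4*Q))*151 = (6*(6 + 6) + (6 + 4*(-9)))*151 = (6*12 + (6 - 36))*151 = (72 - 30)*151 = 42*151 = 6342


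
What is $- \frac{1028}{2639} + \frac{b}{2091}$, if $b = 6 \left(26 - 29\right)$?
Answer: $- \frac{732350}{1839383} \approx -0.39815$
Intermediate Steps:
$b = -18$ ($b = 6 \left(-3\right) = -18$)
$- \frac{1028}{2639} + \frac{b}{2091} = - \frac{1028}{2639} - \frac{18}{2091} = \left(-1028\right) \frac{1}{2639} - \frac{6}{697} = - \frac{1028}{2639} - \frac{6}{697} = - \frac{732350}{1839383}$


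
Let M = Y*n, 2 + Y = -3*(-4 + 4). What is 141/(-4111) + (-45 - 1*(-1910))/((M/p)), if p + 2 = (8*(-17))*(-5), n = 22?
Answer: -2599121187/90442 ≈ -28738.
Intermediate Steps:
Y = -2 (Y = -2 - 3*(-4 + 4) = -2 - 3*0 = -2 + 0 = -2)
M = -44 (M = -2*22 = -44)
p = 678 (p = -2 + (8*(-17))*(-5) = -2 - 136*(-5) = -2 + 680 = 678)
141/(-4111) + (-45 - 1*(-1910))/((M/p)) = 141/(-4111) + (-45 - 1*(-1910))/((-44/678)) = 141*(-1/4111) + (-45 + 1910)/((-44*1/678)) = -141/4111 + 1865/(-22/339) = -141/4111 + 1865*(-339/22) = -141/4111 - 632235/22 = -2599121187/90442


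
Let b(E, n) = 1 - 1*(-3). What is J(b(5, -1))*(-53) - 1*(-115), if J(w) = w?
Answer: -97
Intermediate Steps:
b(E, n) = 4 (b(E, n) = 1 + 3 = 4)
J(b(5, -1))*(-53) - 1*(-115) = 4*(-53) - 1*(-115) = -212 + 115 = -97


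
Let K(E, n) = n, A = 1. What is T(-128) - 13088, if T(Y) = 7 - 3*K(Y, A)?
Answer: -13084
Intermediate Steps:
T(Y) = 4 (T(Y) = 7 - 3*1 = 7 - 3 = 4)
T(-128) - 13088 = 4 - 13088 = -13084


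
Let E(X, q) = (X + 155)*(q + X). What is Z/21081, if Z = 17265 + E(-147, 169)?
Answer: 17441/21081 ≈ 0.82733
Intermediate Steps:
E(X, q) = (155 + X)*(X + q)
Z = 17441 (Z = 17265 + ((-147)² + 155*(-147) + 155*169 - 147*169) = 17265 + (21609 - 22785 + 26195 - 24843) = 17265 + 176 = 17441)
Z/21081 = 17441/21081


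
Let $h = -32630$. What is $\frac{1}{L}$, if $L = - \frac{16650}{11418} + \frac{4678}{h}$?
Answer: $- \frac{31047445}{49725242} \approx -0.62438$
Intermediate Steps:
$L = - \frac{49725242}{31047445}$ ($L = - \frac{16650}{11418} + \frac{4678}{-32630} = \left(-16650\right) \frac{1}{11418} + 4678 \left(- \frac{1}{32630}\right) = - \frac{2775}{1903} - \frac{2339}{16315} = - \frac{49725242}{31047445} \approx -1.6016$)
$\frac{1}{L} = \frac{1}{- \frac{49725242}{31047445}} = - \frac{31047445}{49725242}$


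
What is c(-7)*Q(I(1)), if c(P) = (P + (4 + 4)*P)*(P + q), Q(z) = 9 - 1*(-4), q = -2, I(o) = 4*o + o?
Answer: 7371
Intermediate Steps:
I(o) = 5*o
Q(z) = 13 (Q(z) = 9 + 4 = 13)
c(P) = 9*P*(-2 + P) (c(P) = (P + (4 + 4)*P)*(P - 2) = (P + 8*P)*(-2 + P) = (9*P)*(-2 + P) = 9*P*(-2 + P))
c(-7)*Q(I(1)) = (9*(-7)*(-2 - 7))*13 = (9*(-7)*(-9))*13 = 567*13 = 7371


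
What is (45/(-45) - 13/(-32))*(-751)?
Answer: 14269/32 ≈ 445.91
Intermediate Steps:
(45/(-45) - 13/(-32))*(-751) = (45*(-1/45) - 13*(-1/32))*(-751) = (-1 + 13/32)*(-751) = -19/32*(-751) = 14269/32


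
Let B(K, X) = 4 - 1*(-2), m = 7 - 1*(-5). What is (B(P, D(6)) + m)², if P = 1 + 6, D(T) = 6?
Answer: 324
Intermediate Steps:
m = 12 (m = 7 + 5 = 12)
P = 7
B(K, X) = 6 (B(K, X) = 4 + 2 = 6)
(B(P, D(6)) + m)² = (6 + 12)² = 18² = 324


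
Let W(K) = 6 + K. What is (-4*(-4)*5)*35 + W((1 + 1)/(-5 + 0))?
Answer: 14028/5 ≈ 2805.6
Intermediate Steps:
(-4*(-4)*5)*35 + W((1 + 1)/(-5 + 0)) = (-4*(-4)*5)*35 + (6 + (1 + 1)/(-5 + 0)) = (16*5)*35 + (6 + 2/(-5)) = 80*35 + (6 + 2*(-⅕)) = 2800 + (6 - ⅖) = 2800 + 28/5 = 14028/5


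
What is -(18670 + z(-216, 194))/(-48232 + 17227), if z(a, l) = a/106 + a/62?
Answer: 30665738/50941215 ≈ 0.60198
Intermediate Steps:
z(a, l) = 42*a/1643 (z(a, l) = a*(1/106) + a*(1/62) = a/106 + a/62 = 42*a/1643)
-(18670 + z(-216, 194))/(-48232 + 17227) = -(18670 + (42/1643)*(-216))/(-48232 + 17227) = -(18670 - 9072/1643)/(-31005) = -30665738*(-1)/(1643*31005) = -1*(-30665738/50941215) = 30665738/50941215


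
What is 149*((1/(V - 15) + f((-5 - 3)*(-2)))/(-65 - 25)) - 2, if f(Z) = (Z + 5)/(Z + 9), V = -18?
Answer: -124016/37125 ≈ -3.3405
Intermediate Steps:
f(Z) = (5 + Z)/(9 + Z)
149*((1/(V - 15) + f((-5 - 3)*(-2)))/(-65 - 25)) - 2 = 149*((1/(-18 - 15) + (5 + (-5 - 3)*(-2))/(9 + (-5 - 3)*(-2)))/(-65 - 25)) - 2 = 149*((1/(-33) + (5 - 8*(-2))/(9 - 8*(-2)))/(-90)) - 2 = 149*((-1/33 + (5 + 16)/(9 + 16))*(-1/90)) - 2 = 149*((-1/33 + 21/25)*(-1/90)) - 2 = 149*((668/825)*(-1/90)) - 2 = 149*(-334/37125) - 2 = -49766/37125 - 2 = -124016/37125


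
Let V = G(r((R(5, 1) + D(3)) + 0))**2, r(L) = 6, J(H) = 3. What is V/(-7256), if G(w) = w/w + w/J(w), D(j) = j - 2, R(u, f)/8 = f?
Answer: -9/7256 ≈ -0.0012404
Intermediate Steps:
R(u, f) = 8*f
D(j) = -2 + j
G(w) = 1 + w/3 (G(w) = w/w + w/3 = 1 + w*(1/3) = 1 + w/3)
V = 9 (V = (1 + (1/3)*6)**2 = (1 + 2)**2 = 3**2 = 9)
V/(-7256) = 9/(-7256) = 9*(-1/7256) = -9/7256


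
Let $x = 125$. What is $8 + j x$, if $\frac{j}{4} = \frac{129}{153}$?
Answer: $\frac{21908}{51} \approx 429.57$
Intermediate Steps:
$j = \frac{172}{51}$ ($j = 4 \cdot \frac{129}{153} = 4 \cdot 129 \cdot \frac{1}{153} = 4 \cdot \frac{43}{51} = \frac{172}{51} \approx 3.3725$)
$8 + j x = 8 + \frac{172}{51} \cdot 125 = 8 + \frac{21500}{51} = \frac{21908}{51}$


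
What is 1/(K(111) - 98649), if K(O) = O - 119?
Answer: -1/98657 ≈ -1.0136e-5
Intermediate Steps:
K(O) = -119 + O
1/(K(111) - 98649) = 1/((-119 + 111) - 98649) = 1/(-8 - 98649) = 1/(-98657) = -1/98657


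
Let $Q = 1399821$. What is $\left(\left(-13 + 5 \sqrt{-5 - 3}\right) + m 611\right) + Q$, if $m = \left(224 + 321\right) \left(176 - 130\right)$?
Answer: $16717578 + 10 i \sqrt{2} \approx 1.6718 \cdot 10^{7} + 14.142 i$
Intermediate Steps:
$m = 25070$ ($m = 545 \cdot 46 = 25070$)
$\left(\left(-13 + 5 \sqrt{-5 - 3}\right) + m 611\right) + Q = \left(\left(-13 + 5 \sqrt{-5 - 3}\right) + 25070 \cdot 611\right) + 1399821 = \left(\left(-13 + 5 \sqrt{-8}\right) + 15317770\right) + 1399821 = \left(\left(-13 + 5 \cdot 2 i \sqrt{2}\right) + 15317770\right) + 1399821 = \left(\left(-13 + 10 i \sqrt{2}\right) + 15317770\right) + 1399821 = \left(15317757 + 10 i \sqrt{2}\right) + 1399821 = 16717578 + 10 i \sqrt{2}$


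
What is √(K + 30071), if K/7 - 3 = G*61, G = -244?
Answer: 4*I*√4631 ≈ 272.21*I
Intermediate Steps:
K = -104167 (K = 21 + 7*(-244*61) = 21 + 7*(-14884) = 21 - 104188 = -104167)
√(K + 30071) = √(-104167 + 30071) = √(-74096) = 4*I*√4631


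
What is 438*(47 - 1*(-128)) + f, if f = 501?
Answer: 77151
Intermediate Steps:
438*(47 - 1*(-128)) + f = 438*(47 - 1*(-128)) + 501 = 438*(47 + 128) + 501 = 438*175 + 501 = 76650 + 501 = 77151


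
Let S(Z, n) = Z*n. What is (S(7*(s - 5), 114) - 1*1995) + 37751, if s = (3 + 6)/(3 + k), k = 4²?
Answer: 32144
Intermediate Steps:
k = 16
s = 9/19 (s = (3 + 6)/(3 + 16) = 9/19 ≈ 0.47368)
(S(7*(s - 5), 114) - 1*1995) + 37751 = ((7*(9/19 - 5))*114 - 1*1995) + 37751 = ((7*(-86/19))*114 - 1995) + 37751 = (-602/19*114 - 1995) + 37751 = (-3612 - 1995) + 37751 = -5607 + 37751 = 32144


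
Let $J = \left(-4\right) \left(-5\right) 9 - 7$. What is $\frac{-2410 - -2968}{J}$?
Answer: $\frac{558}{173} \approx 3.2254$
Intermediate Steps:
$J = 173$ ($J = 20 \cdot 9 - 7 = 180 - 7 = 173$)
$\frac{-2410 - -2968}{J} = \frac{-2410 - -2968}{173} = \left(-2410 + 2968\right) \frac{1}{173} = 558 \cdot \frac{1}{173} = \frac{558}{173}$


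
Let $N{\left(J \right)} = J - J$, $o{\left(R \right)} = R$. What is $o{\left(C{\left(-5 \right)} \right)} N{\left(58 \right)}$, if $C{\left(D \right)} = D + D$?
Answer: $0$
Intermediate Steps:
$C{\left(D \right)} = 2 D$
$N{\left(J \right)} = 0$
$o{\left(C{\left(-5 \right)} \right)} N{\left(58 \right)} = 2 \left(-5\right) 0 = \left(-10\right) 0 = 0$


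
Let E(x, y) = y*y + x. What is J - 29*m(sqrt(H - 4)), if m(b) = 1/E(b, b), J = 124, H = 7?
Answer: 219/2 + 29*sqrt(3)/6 ≈ 117.87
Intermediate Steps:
E(x, y) = x + y**2 (E(x, y) = y**2 + x = x + y**2)
m(b) = 1/(b + b**2)
J - 29*m(sqrt(H - 4)) = 124 - 29/((sqrt(7 - 4))*(1 + sqrt(7 - 4))) = 124 - 29/((sqrt(3))*(1 + sqrt(3))) = 124 - 29*sqrt(3)/3/(1 + sqrt(3)) = 124 - 29*sqrt(3)/(3*(1 + sqrt(3)))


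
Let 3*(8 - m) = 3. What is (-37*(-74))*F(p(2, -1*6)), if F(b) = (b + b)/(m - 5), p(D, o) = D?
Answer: 5476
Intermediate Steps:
m = 7 (m = 8 - ⅓*3 = 8 - 1 = 7)
F(b) = b (F(b) = (b + b)/(7 - 5) = (2*b)/2 = (2*b)*(½) = b)
(-37*(-74))*F(p(2, -1*6)) = -37*(-74)*2 = 2738*2 = 5476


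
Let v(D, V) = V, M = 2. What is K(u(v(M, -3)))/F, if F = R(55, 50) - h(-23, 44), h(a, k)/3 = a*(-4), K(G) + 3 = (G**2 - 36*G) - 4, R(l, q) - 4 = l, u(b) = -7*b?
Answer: 46/31 ≈ 1.4839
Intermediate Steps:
R(l, q) = 4 + l
K(G) = -7 + G**2 - 36*G (K(G) = -3 + ((G**2 - 36*G) - 4) = -3 + (-4 + G**2 - 36*G) = -7 + G**2 - 36*G)
h(a, k) = -12*a (h(a, k) = 3*(a*(-4)) = 3*(-4*a) = -12*a)
F = -217 (F = (4 + 55) - (-12)*(-23) = 59 - 1*276 = 59 - 276 = -217)
K(u(v(M, -3)))/F = (-7 + (-7*(-3))**2 - (-252)*(-3))/(-217) = (-7 + 21**2 - 36*21)*(-1/217) = (-7 + 441 - 756)*(-1/217) = -322*(-1/217) = 46/31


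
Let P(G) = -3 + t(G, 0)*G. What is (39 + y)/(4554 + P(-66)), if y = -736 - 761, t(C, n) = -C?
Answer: -486/65 ≈ -7.4769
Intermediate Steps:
y = -1497
P(G) = -3 - G**2 (P(G) = -3 + (-G)*G = -3 - G**2)
(39 + y)/(4554 + P(-66)) = (39 - 1497)/(4554 + (-3 - 1*(-66)**2)) = -1458/(4554 + (-3 - 1*4356)) = -1458/(4554 + (-3 - 4356)) = -1458/(4554 - 4359) = -1458/195 = -1458*1/195 = -486/65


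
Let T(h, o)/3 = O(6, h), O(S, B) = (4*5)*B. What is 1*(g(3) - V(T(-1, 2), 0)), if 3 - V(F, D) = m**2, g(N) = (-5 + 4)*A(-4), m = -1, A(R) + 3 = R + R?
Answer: 9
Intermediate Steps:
A(R) = -3 + 2*R (A(R) = -3 + (R + R) = -3 + 2*R)
O(S, B) = 20*B
T(h, o) = 60*h (T(h, o) = 3*(20*h) = 60*h)
g(N) = 11 (g(N) = (-5 + 4)*(-3 + 2*(-4)) = -(-3 - 8) = -1*(-11) = 11)
V(F, D) = 2 (V(F, D) = 3 - 1*(-1)**2 = 3 - 1*1 = 3 - 1 = 2)
1*(g(3) - V(T(-1, 2), 0)) = 1*(11 - 1*2) = 1*(11 - 2) = 1*9 = 9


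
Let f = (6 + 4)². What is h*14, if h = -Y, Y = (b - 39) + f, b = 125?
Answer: -2604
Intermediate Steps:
f = 100 (f = 10² = 100)
Y = 186 (Y = (125 - 39) + 100 = 86 + 100 = 186)
h = -186 (h = -1*186 = -186)
h*14 = -186*14 = -2604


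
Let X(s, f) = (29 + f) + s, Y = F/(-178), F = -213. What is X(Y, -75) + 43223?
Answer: 7685719/178 ≈ 43178.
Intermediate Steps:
Y = 213/178 (Y = -213/(-178) = -213*(-1/178) = 213/178 ≈ 1.1966)
X(s, f) = 29 + f + s
X(Y, -75) + 43223 = (29 - 75 + 213/178) + 43223 = -7975/178 + 43223 = 7685719/178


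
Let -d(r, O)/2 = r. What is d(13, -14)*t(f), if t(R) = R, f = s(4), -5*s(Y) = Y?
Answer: 104/5 ≈ 20.800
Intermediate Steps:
s(Y) = -Y/5
f = -4/5 (f = -1/5*4 = -4/5 ≈ -0.80000)
d(r, O) = -2*r
d(13, -14)*t(f) = -2*13*(-4/5) = -26*(-4/5) = 104/5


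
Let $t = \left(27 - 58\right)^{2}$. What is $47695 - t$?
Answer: $46734$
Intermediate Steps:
$t = 961$ ($t = \left(-31\right)^{2} = 961$)
$47695 - t = 47695 - 961 = 46734$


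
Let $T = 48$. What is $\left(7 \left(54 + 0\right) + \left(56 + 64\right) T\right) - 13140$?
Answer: $-7002$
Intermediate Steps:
$\left(7 \left(54 + 0\right) + \left(56 + 64\right) T\right) - 13140 = \left(7 \left(54 + 0\right) + \left(56 + 64\right) 48\right) - 13140 = \left(7 \cdot 54 + 120 \cdot 48\right) - 13140 = \left(378 + 5760\right) - 13140 = 6138 - 13140 = -7002$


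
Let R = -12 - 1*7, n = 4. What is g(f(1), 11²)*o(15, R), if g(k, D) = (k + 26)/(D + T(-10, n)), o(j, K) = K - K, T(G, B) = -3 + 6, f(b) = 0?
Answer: 0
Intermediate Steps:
T(G, B) = 3
R = -19 (R = -12 - 7 = -19)
o(j, K) = 0
g(k, D) = (26 + k)/(3 + D) (g(k, D) = (k + 26)/(D + 3) = (26 + k)/(3 + D))
g(f(1), 11²)*o(15, R) = ((26 + 0)/(3 + 11²))*0 = (26/(3 + 121))*0 = (26/124)*0 = ((1/124)*26)*0 = (13/62)*0 = 0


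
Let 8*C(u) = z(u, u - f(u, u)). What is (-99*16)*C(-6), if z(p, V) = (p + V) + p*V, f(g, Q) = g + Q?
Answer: 7128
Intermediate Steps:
f(g, Q) = Q + g
z(p, V) = V + p + V*p (z(p, V) = (V + p) + V*p = V + p + V*p)
C(u) = -u²/8 (C(u) = ((u - (u + u)) + u + (u - (u + u))*u)/8 = ((u - 2*u) + u + (u - 2*u)*u)/8 = (-u + u + (-u)*u)/8 = (-u + u - u²)/8 = (-u²)/8 = -u²/8)
(-99*16)*C(-6) = (-99*16)*(-⅛*(-6)²) = -(-198)*36 = -1584*(-9/2) = 7128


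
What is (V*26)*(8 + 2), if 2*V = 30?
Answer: 3900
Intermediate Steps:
V = 15 (V = (1/2)*30 = 15)
(V*26)*(8 + 2) = (15*26)*(8 + 2) = 390*10 = 3900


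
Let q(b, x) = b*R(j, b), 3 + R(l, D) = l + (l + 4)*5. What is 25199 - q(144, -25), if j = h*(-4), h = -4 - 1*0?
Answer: 8927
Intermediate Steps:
h = -4 (h = -4 + 0 = -4)
j = 16 (j = -4*(-4) = 16)
R(l, D) = 17 + 6*l (R(l, D) = -3 + (l + (l + 4)*5) = -3 + (l + (4 + l)*5) = -3 + (l + (20 + 5*l)) = -3 + (20 + 6*l) = 17 + 6*l)
q(b, x) = 113*b (q(b, x) = b*(17 + 6*16) = b*(17 + 96) = b*113 = 113*b)
25199 - q(144, -25) = 25199 - 113*144 = 25199 - 1*16272 = 25199 - 16272 = 8927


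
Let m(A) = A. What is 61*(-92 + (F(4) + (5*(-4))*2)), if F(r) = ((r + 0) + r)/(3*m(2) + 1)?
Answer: -55876/7 ≈ -7982.3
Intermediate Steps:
F(r) = 2*r/7 (F(r) = ((r + 0) + r)/(3*2 + 1) = (r + r)/(6 + 1) = (2*r)/7 = (2*r)*(⅐) = 2*r/7)
61*(-92 + (F(4) + (5*(-4))*2)) = 61*(-92 + ((2/7)*4 + (5*(-4))*2)) = 61*(-92 + (8/7 - 20*2)) = 61*(-92 + (8/7 - 40)) = 61*(-92 - 272/7) = 61*(-916/7) = -55876/7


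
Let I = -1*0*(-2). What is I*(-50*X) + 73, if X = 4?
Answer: 73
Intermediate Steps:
I = 0 (I = 0*(-2) = 0)
I*(-50*X) + 73 = 0*(-50*4) + 73 = 0*(-200) + 73 = 0 + 73 = 73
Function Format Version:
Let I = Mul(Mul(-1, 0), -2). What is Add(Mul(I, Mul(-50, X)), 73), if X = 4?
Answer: 73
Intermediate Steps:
I = 0 (I = Mul(0, -2) = 0)
Add(Mul(I, Mul(-50, X)), 73) = Add(Mul(0, Mul(-50, 4)), 73) = Add(Mul(0, -200), 73) = Add(0, 73) = 73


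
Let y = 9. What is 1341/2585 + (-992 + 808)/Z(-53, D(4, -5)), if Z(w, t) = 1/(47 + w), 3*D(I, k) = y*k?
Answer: 2855181/2585 ≈ 1104.5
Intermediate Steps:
D(I, k) = 3*k (D(I, k) = (9*k)/3 = 3*k)
1341/2585 + (-992 + 808)/Z(-53, D(4, -5)) = 1341/2585 + (-992 + 808)/(1/(47 - 53)) = 1341*(1/2585) - 184/(1/(-6)) = 1341/2585 - 184/(-⅙) = 1341/2585 - 184*(-6) = 1341/2585 + 1104 = 2855181/2585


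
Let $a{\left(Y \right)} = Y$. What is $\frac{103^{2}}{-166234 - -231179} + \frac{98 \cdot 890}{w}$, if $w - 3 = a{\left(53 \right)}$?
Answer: $\frac{202324893}{129890} \approx 1557.7$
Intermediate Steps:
$w = 56$ ($w = 3 + 53 = 56$)
$\frac{103^{2}}{-166234 - -231179} + \frac{98 \cdot 890}{w} = \frac{103^{2}}{-166234 - -231179} + \frac{98 \cdot 890}{56} = \frac{10609}{-166234 + 231179} + 87220 \cdot \frac{1}{56} = \frac{10609}{64945} + \frac{3115}{2} = \frac{202324893}{129890}$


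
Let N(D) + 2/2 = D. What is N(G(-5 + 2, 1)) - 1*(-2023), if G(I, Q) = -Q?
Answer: 2021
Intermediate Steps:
N(D) = -1 + D
N(G(-5 + 2, 1)) - 1*(-2023) = (-1 - 1*1) - 1*(-2023) = (-1 - 1) + 2023 = -2 + 2023 = 2021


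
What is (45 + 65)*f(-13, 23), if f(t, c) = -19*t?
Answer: 27170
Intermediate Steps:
(45 + 65)*f(-13, 23) = (45 + 65)*(-19*(-13)) = 110*247 = 27170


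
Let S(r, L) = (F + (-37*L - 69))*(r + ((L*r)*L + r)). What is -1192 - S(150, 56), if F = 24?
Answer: 996470708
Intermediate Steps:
S(r, L) = (-45 - 37*L)*(2*r + r*L²) (S(r, L) = (24 + (-37*L - 69))*(r + ((L*r)*L + r)) = (24 + (-69 - 37*L))*(r + (r*L² + r)) = (-45 - 37*L)*(r + (r + r*L²)) = (-45 - 37*L)*(2*r + r*L²))
-1192 - S(150, 56) = -1192 - (-1)*150*(90 + 37*56³ + 45*56² + 74*56) = -1192 - (-1)*150*(90 + 37*175616 + 45*3136 + 4144) = -1192 - (-1)*150*(90 + 6497792 + 141120 + 4144) = -1192 - (-1)*150*6643146 = -1192 - 1*(-996471900) = -1192 + 996471900 = 996470708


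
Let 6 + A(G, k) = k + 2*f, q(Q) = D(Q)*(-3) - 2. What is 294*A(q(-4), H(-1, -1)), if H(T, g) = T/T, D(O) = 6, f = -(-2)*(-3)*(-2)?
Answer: 5586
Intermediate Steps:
f = 12 (f = -1*6*(-2) = -6*(-2) = 12)
q(Q) = -20 (q(Q) = 6*(-3) - 2 = -18 - 2 = -20)
H(T, g) = 1
A(G, k) = 18 + k (A(G, k) = -6 + (k + 2*12) = -6 + (k + 24) = -6 + (24 + k) = 18 + k)
294*A(q(-4), H(-1, -1)) = 294*(18 + 1) = 294*19 = 5586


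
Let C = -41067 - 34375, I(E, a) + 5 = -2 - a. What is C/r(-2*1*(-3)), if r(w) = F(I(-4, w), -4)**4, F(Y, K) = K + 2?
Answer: -37721/8 ≈ -4715.1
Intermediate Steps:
I(E, a) = -7 - a (I(E, a) = -5 + (-2 - a) = -7 - a)
F(Y, K) = 2 + K
r(w) = 16 (r(w) = (2 - 4)**4 = (-2)**4 = 16)
C = -75442
C/r(-2*1*(-3)) = -75442/16 = -75442*1/16 = -37721/8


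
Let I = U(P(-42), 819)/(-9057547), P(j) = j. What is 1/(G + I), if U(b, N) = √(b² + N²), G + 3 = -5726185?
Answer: -469771640106818289292/2690000728319981606323706371 + 951042435*√61/2690000728319981606323706371 ≈ -1.7464e-7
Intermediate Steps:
G = -5726188 (G = -3 - 5726185 = -5726188)
U(b, N) = √(N² + b²)
I = -105*√61/9057547 (I = √(819² + (-42)²)/(-9057547) = √(670761 + 1764)*(-1/9057547) = √672525*(-1/9057547) = (105*√61)*(-1/9057547) = -105*√61/9057547 ≈ -9.0541e-5)
1/(G + I) = 1/(-5726188 - 105*√61/9057547)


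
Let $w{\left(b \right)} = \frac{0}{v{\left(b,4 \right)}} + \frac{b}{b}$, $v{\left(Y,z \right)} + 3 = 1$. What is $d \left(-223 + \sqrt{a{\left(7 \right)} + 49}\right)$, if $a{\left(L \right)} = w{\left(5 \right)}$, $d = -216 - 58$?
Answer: $61102 - 1370 \sqrt{2} \approx 59165.0$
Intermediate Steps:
$v{\left(Y,z \right)} = -2$ ($v{\left(Y,z \right)} = -3 + 1 = -2$)
$d = -274$ ($d = -216 - 58 = -274$)
$w{\left(b \right)} = 1$ ($w{\left(b \right)} = \frac{0}{-2} + \frac{b}{b} = 0 \left(- \frac{1}{2}\right) + 1 = 0 + 1 = 1$)
$a{\left(L \right)} = 1$
$d \left(-223 + \sqrt{a{\left(7 \right)} + 49}\right) = - 274 \left(-223 + \sqrt{1 + 49}\right) = - 274 \left(-223 + \sqrt{50}\right) = - 274 \left(-223 + 5 \sqrt{2}\right) = 61102 - 1370 \sqrt{2}$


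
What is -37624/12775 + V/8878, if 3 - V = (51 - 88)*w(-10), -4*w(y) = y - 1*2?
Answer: -166284761/56708225 ≈ -2.9323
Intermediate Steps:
w(y) = ½ - y/4 (w(y) = -(y - 1*2)/4 = -(y - 2)/4 = -(-2 + y)/4 = ½ - y/4)
V = 114 (V = 3 - (51 - 88)*(½ - ¼*(-10)) = 3 - (-37)*(½ + 5/2) = 3 - (-37)*3 = 3 - 1*(-111) = 3 + 111 = 114)
-37624/12775 + V/8878 = -37624/12775 + 114/8878 = -37624*1/12775 + 114*(1/8878) = -37624/12775 + 57/4439 = -166284761/56708225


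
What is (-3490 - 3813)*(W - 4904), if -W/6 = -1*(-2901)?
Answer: 162929930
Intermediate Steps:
W = -17406 (W = -(-6)*(-2901) = -6*2901 = -17406)
(-3490 - 3813)*(W - 4904) = (-3490 - 3813)*(-17406 - 4904) = -7303*(-22310) = 162929930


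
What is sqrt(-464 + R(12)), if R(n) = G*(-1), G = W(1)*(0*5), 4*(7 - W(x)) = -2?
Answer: 4*I*sqrt(29) ≈ 21.541*I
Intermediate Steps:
W(x) = 15/2 (W(x) = 7 - 1/4*(-2) = 7 + 1/2 = 15/2)
G = 0 (G = 15*(0*5)/2 = (15/2)*0 = 0)
R(n) = 0 (R(n) = 0*(-1) = 0)
sqrt(-464 + R(12)) = sqrt(-464 + 0) = sqrt(-464) = 4*I*sqrt(29)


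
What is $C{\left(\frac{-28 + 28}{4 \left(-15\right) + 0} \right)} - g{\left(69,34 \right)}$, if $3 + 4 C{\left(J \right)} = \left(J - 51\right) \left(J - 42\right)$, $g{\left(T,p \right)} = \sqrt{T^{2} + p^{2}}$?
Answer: $\frac{2139}{4} - \sqrt{5917} \approx 457.83$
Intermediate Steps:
$C{\left(J \right)} = - \frac{3}{4} + \frac{\left(-51 + J\right) \left(-42 + J\right)}{4}$ ($C{\left(J \right)} = - \frac{3}{4} + \frac{\left(J - 51\right) \left(J - 42\right)}{4} = - \frac{3}{4} + \frac{\left(-51 + J\right) \left(-42 + J\right)}{4}$)
$C{\left(\frac{-28 + 28}{4 \left(-15\right) + 0} \right)} - g{\left(69,34 \right)} = \left(\frac{2139}{4} - \frac{93 \frac{-28 + 28}{4 \left(-15\right) + 0}}{4} + \frac{\left(\frac{-28 + 28}{4 \left(-15\right) + 0}\right)^{2}}{4}\right) - \sqrt{69^{2} + 34^{2}} = \left(\frac{2139}{4} - \frac{93 \frac{0}{-60 + 0}}{4} + \frac{\left(\frac{0}{-60 + 0}\right)^{2}}{4}\right) - \sqrt{4761 + 1156} = \left(\frac{2139}{4} - \frac{93 \frac{0}{-60}}{4} + \frac{\left(\frac{0}{-60}\right)^{2}}{4}\right) - \sqrt{5917} = \left(\frac{2139}{4} - \frac{93 \cdot 0 \left(- \frac{1}{60}\right)}{4} + \frac{\left(0 \left(- \frac{1}{60}\right)\right)^{2}}{4}\right) - \sqrt{5917} = \left(\frac{2139}{4} - 0 + \frac{0^{2}}{4}\right) - \sqrt{5917} = \left(\frac{2139}{4} + 0 + \frac{1}{4} \cdot 0\right) - \sqrt{5917} = \left(\frac{2139}{4} + 0 + 0\right) - \sqrt{5917} = \frac{2139}{4} - \sqrt{5917}$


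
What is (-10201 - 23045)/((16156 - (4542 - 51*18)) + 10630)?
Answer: -16623/11581 ≈ -1.4354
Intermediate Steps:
(-10201 - 23045)/((16156 - (4542 - 51*18)) + 10630) = -33246/((16156 - (4542 - 1*918)) + 10630) = -33246/((16156 - (4542 - 918)) + 10630) = -33246/((16156 - 1*3624) + 10630) = -33246/((16156 - 3624) + 10630) = -33246/(12532 + 10630) = -33246/23162 = -33246*1/23162 = -16623/11581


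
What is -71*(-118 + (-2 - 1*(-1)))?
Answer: 8449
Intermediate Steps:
-71*(-118 + (-2 - 1*(-1))) = -71*(-118 + (-2 + 1)) = -71*(-118 - 1) = -71*(-119) = 8449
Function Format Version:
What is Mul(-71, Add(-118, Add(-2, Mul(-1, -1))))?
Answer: 8449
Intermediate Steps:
Mul(-71, Add(-118, Add(-2, Mul(-1, -1)))) = Mul(-71, Add(-118, Add(-2, 1))) = Mul(-71, Add(-118, -1)) = Mul(-71, -119) = 8449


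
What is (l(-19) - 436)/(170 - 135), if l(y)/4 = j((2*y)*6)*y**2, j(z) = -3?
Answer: -4768/35 ≈ -136.23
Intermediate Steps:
l(y) = -12*y**2 (l(y) = 4*(-3*y**2) = -12*y**2)
(l(-19) - 436)/(170 - 135) = (-12*(-19)**2 - 436)/(170 - 135) = (-12*361 - 436)/35 = (-4332 - 436)*(1/35) = -4768*1/35 = -4768/35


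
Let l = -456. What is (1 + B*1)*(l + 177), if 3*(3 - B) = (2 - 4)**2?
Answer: -744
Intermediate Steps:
B = 5/3 (B = 3 - (2 - 4)**2/3 = 3 - 1/3*(-2)**2 = 3 - 1/3*4 = 3 - 4/3 = 5/3 ≈ 1.6667)
(1 + B*1)*(l + 177) = (1 + (5/3)*1)*(-456 + 177) = (1 + 5/3)*(-279) = (8/3)*(-279) = -744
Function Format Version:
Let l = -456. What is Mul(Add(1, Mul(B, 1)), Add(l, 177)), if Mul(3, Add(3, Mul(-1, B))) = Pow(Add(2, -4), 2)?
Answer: -744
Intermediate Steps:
B = Rational(5, 3) (B = Add(3, Mul(Rational(-1, 3), Pow(Add(2, -4), 2))) = Add(3, Mul(Rational(-1, 3), Pow(-2, 2))) = Add(3, Mul(Rational(-1, 3), 4)) = Add(3, Rational(-4, 3)) = Rational(5, 3) ≈ 1.6667)
Mul(Add(1, Mul(B, 1)), Add(l, 177)) = Mul(Add(1, Mul(Rational(5, 3), 1)), Add(-456, 177)) = Mul(Add(1, Rational(5, 3)), -279) = Mul(Rational(8, 3), -279) = -744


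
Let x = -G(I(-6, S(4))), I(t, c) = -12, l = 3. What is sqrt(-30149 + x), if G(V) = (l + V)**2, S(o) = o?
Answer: I*sqrt(30230) ≈ 173.87*I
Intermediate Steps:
G(V) = (3 + V)**2
x = -81 (x = -(3 - 12)**2 = -1*(-9)**2 = -1*81 = -81)
sqrt(-30149 + x) = sqrt(-30149 - 81) = sqrt(-30230) = I*sqrt(30230)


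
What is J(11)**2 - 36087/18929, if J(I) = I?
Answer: 98014/823 ≈ 119.09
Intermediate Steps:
J(11)**2 - 36087/18929 = 11**2 - 36087/18929 = 121 - 36087*1/18929 = 121 - 1569/823 = 98014/823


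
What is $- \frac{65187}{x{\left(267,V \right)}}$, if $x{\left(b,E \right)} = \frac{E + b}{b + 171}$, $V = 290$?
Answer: $- \frac{28551906}{557} \approx -51260.0$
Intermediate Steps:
$x{\left(b,E \right)} = \frac{E + b}{171 + b}$
$- \frac{65187}{x{\left(267,V \right)}} = - \frac{65187}{\frac{1}{171 + 267} \left(290 + 267\right)} = - \frac{65187}{\frac{1}{438} \cdot 557} = - \frac{65187}{\frac{557}{438}} = \left(-65187\right) \frac{438}{557} = - \frac{28551906}{557}$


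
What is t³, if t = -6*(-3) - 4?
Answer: 2744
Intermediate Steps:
t = 14 (t = 18 - 4 = 14)
t³ = 14³ = 2744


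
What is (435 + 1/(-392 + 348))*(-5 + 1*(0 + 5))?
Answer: 0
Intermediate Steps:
(435 + 1/(-392 + 348))*(-5 + 1*(0 + 5)) = (435 + 1/(-44))*(-5 + 1*5) = (435 - 1/44)*(-5 + 5) = (19139/44)*0 = 0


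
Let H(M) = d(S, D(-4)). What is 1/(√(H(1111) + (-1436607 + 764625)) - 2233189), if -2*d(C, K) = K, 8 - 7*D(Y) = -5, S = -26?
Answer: -31264646/69819872943855 - I*√131708654/69819872943855 ≈ -4.4779e-7 - 1.6437e-10*I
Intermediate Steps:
D(Y) = 13/7 (D(Y) = 8/7 - ⅐*(-5) = 8/7 + 5/7 = 13/7)
d(C, K) = -K/2
H(M) = -13/14 (H(M) = -½*13/7 = -13/14)
1/(√(H(1111) + (-1436607 + 764625)) - 2233189) = 1/(√(-13/14 + (-1436607 + 764625)) - 2233189) = 1/(√(-13/14 - 671982) - 2233189) = 1/(√(-9407761/14) - 2233189) = 1/(I*√131708654/14 - 2233189) = 1/(-2233189 + I*√131708654/14)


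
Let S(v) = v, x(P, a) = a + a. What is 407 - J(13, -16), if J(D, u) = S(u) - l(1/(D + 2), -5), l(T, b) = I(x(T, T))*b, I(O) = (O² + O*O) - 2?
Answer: 19477/45 ≈ 432.82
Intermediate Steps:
x(P, a) = 2*a
I(O) = -2 + 2*O² (I(O) = (O² + O²) - 2 = 2*O² - 2 = -2 + 2*O²)
l(T, b) = b*(-2 + 8*T²) (l(T, b) = (-2 + 2*(2*T)²)*b = (-2 + 2*(4*T²))*b = (-2 + 8*T²)*b = b*(-2 + 8*T²))
J(D, u) = -10 + u + 40/(2 + D)² (J(D, u) = u - 2*(-5)*(-1 + 4*(1/(D + 2))²) = u - 2*(-5)*(-1 + 4*(1/(2 + D))²) = u - 2*(-5)*(-1 + 4/(2 + D)²) = u - (10 - 40/(2 + D)²) = u + (-10 + 40/(2 + D)²) = -10 + u + 40/(2 + D)²)
407 - J(13, -16) = 407 - (-10 - 16 + 40/(2 + 13)²) = 407 - (-10 - 16 + 40/15²) = 407 - (-10 - 16 + 40*(1/225)) = 407 - (-10 - 16 + 8/45) = 407 - 1*(-1162/45) = 407 + 1162/45 = 19477/45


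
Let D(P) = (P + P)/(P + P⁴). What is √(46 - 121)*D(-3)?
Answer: -5*I*√3/13 ≈ -0.66617*I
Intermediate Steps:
D(P) = 2*P/(P + P⁴) (D(P) = (2*P)/(P + P⁴) = 2*P/(P + P⁴))
√(46 - 121)*D(-3) = √(46 - 121)*(2/(1 + (-3)³)) = √(-75)*(2/(1 - 27)) = (5*I*√3)*(2/(-26)) = (5*I*√3)*(2*(-1/26)) = (5*I*√3)*(-1/13) = -5*I*√3/13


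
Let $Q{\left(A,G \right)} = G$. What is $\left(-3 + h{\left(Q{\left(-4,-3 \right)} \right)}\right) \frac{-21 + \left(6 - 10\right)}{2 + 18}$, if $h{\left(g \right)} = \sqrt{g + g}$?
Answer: $\frac{15}{4} - \frac{5 i \sqrt{6}}{4} \approx 3.75 - 3.0619 i$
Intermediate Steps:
$h{\left(g \right)} = \sqrt{2} \sqrt{g}$ ($h{\left(g \right)} = \sqrt{2 g} = \sqrt{2} \sqrt{g}$)
$\left(-3 + h{\left(Q{\left(-4,-3 \right)} \right)}\right) \frac{-21 + \left(6 - 10\right)}{2 + 18} = \left(-3 + \sqrt{2} \sqrt{-3}\right) \frac{-21 + \left(6 - 10\right)}{2 + 18} = \left(-3 + \sqrt{2} i \sqrt{3}\right) \frac{-21 + \left(6 - 10\right)}{20} = \left(-3 + i \sqrt{6}\right) \left(-21 - 4\right) \frac{1}{20} = \left(-3 + i \sqrt{6}\right) \left(\left(-25\right) \frac{1}{20}\right) = \left(-3 + i \sqrt{6}\right) \left(- \frac{5}{4}\right) = \frac{15}{4} - \frac{5 i \sqrt{6}}{4}$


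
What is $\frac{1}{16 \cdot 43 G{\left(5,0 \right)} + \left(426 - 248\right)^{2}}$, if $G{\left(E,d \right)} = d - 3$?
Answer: $\frac{1}{29620} \approx 3.3761 \cdot 10^{-5}$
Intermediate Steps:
$G{\left(E,d \right)} = -3 + d$
$\frac{1}{16 \cdot 43 G{\left(5,0 \right)} + \left(426 - 248\right)^{2}} = \frac{1}{16 \cdot 43 \left(-3 + 0\right) + \left(426 - 248\right)^{2}} = \frac{1}{688 \left(-3\right) + 178^{2}} = \frac{1}{-2064 + 31684} = \frac{1}{29620}$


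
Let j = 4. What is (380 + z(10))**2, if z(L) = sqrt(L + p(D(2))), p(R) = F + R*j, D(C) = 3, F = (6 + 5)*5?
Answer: (380 + sqrt(77))**2 ≈ 1.5115e+5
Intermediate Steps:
F = 55 (F = 11*5 = 55)
p(R) = 55 + 4*R (p(R) = 55 + R*4 = 55 + 4*R)
z(L) = sqrt(67 + L) (z(L) = sqrt(L + (55 + 4*3)) = sqrt(L + (55 + 12)) = sqrt(L + 67) = sqrt(67 + L))
(380 + z(10))**2 = (380 + sqrt(67 + 10))**2 = (380 + sqrt(77))**2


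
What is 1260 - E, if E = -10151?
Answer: 11411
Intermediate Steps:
1260 - E = 1260 - 1*(-10151) = 1260 + 10151 = 11411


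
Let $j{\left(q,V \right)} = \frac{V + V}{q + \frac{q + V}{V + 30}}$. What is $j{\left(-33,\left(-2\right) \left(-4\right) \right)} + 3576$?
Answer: $\frac{4573096}{1279} \approx 3575.5$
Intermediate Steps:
$j{\left(q,V \right)} = \frac{2 V}{q + \frac{V + q}{30 + V}}$
$j{\left(-33,\left(-2\right) \left(-4\right) \right)} + 3576 = \frac{2 \left(\left(-2\right) \left(-4\right)\right) \left(30 - -8\right)}{\left(-2\right) \left(-4\right) + 31 \left(-33\right) + \left(-2\right) \left(-4\right) \left(-33\right)} + 3576 = 2 \cdot 8 \frac{1}{8 - 1023 + 8 \left(-33\right)} \left(30 + 8\right) + 3576 = 2 \cdot 8 \frac{1}{8 - 1023 - 264} \cdot 38 + 3576 = 2 \cdot 8 \frac{1}{-1279} \cdot 38 + 3576 = 2 \cdot 8 \left(- \frac{1}{1279}\right) 38 + 3576 = - \frac{608}{1279} + 3576 = \frac{4573096}{1279}$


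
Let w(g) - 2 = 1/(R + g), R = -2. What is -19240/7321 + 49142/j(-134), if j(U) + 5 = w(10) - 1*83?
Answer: -2891366536/5029527 ≈ -574.88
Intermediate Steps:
w(g) = 2 + 1/(-2 + g)
j(U) = -687/8 (j(U) = -5 + ((-3 + 2*10)/(-2 + 10) - 1*83) = -5 + ((-3 + 20)/8 - 83) = -5 + ((⅛)*17 - 83) = -5 + (17/8 - 83) = -5 - 647/8 = -687/8)
-19240/7321 + 49142/j(-134) = -19240/7321 + 49142/(-687/8) = -19240*1/7321 + 49142*(-8/687) = -19240/7321 - 393136/687 = -2891366536/5029527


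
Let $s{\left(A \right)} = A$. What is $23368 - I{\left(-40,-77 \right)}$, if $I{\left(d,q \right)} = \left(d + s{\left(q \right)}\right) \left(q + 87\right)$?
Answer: $24538$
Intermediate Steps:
$I{\left(d,q \right)} = \left(87 + q\right) \left(d + q\right)$ ($I{\left(d,q \right)} = \left(d + q\right) \left(q + 87\right) = \left(d + q\right) \left(87 + q\right) = \left(87 + q\right) \left(d + q\right)$)
$23368 - I{\left(-40,-77 \right)} = 23368 - \left(\left(-77\right)^{2} + 87 \left(-40\right) + 87 \left(-77\right) - -3080\right) = 23368 - \left(5929 - 3480 - 6699 + 3080\right) = 23368 - -1170 = 23368 + 1170 = 24538$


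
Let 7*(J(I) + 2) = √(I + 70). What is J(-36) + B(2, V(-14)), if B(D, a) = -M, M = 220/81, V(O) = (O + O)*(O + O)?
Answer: -382/81 + √34/7 ≈ -3.8831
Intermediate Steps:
J(I) = -2 + √(70 + I)/7 (J(I) = -2 + √(I + 70)/7 = -2 + √(70 + I)/7)
V(O) = 4*O² (V(O) = (2*O)*(2*O) = 4*O²)
M = 220/81 (M = 220*(1/81) = 220/81 ≈ 2.7160)
B(D, a) = -220/81 (B(D, a) = -1*220/81 = -220/81)
J(-36) + B(2, V(-14)) = (-2 + √(70 - 36)/7) - 220/81 = (-2 + √34/7) - 220/81 = -382/81 + √34/7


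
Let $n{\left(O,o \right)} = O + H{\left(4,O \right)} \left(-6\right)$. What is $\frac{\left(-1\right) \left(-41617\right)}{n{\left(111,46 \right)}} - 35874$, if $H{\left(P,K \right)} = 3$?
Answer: $- \frac{3294665}{93} \approx -35427.0$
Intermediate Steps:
$n{\left(O,o \right)} = -18 + O$ ($n{\left(O,o \right)} = O + 3 \left(-6\right) = O - 18 = -18 + O$)
$\frac{\left(-1\right) \left(-41617\right)}{n{\left(111,46 \right)}} - 35874 = \frac{\left(-1\right) \left(-41617\right)}{-18 + 111} - 35874 = \frac{41617}{93} - 35874 = - \frac{3294665}{93}$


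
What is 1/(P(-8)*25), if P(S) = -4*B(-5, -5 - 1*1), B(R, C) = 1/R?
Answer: 1/20 ≈ 0.050000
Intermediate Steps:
P(S) = ⅘ (P(S) = -4/(-5) = -4*(-⅕) = ⅘)
1/(P(-8)*25) = 1/((⅘)*25) = 1/20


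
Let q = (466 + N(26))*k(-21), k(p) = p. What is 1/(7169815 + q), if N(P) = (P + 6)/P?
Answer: 13/93080041 ≈ 1.3966e-7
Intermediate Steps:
N(P) = (6 + P)/P
q = -127554/13 (q = (466 + (6 + 26)/26)*(-21) = (466 + (1/26)*32)*(-21) = (466 + 16/13)*(-21) = (6074/13)*(-21) = -127554/13 ≈ -9811.8)
1/(7169815 + q) = 1/(7169815 - 127554/13) = 1/(93080041/13) = 13/93080041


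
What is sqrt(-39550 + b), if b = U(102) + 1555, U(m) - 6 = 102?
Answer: I*sqrt(37887) ≈ 194.65*I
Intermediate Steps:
U(m) = 108 (U(m) = 6 + 102 = 108)
b = 1663 (b = 108 + 1555 = 1663)
sqrt(-39550 + b) = sqrt(-39550 + 1663) = sqrt(-37887) = I*sqrt(37887)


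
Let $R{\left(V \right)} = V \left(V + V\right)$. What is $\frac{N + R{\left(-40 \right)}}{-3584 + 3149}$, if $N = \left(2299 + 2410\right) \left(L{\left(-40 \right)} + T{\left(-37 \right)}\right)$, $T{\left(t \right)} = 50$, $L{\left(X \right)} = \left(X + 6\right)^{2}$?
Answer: $- \frac{5682254}{435} \approx -13063.0$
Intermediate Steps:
$L{\left(X \right)} = \left(6 + X\right)^{2}$
$R{\left(V \right)} = 2 V^{2}$ ($R{\left(V \right)} = V 2 V = 2 V^{2}$)
$N = 5679054$ ($N = \left(2299 + 2410\right) \left(\left(6 - 40\right)^{2} + 50\right) = 4709 \left(\left(-34\right)^{2} + 50\right) = 4709 \left(1156 + 50\right) = 4709 \cdot 1206 = 5679054$)
$\frac{N + R{\left(-40 \right)}}{-3584 + 3149} = \frac{5679054 + 2 \left(-40\right)^{2}}{-3584 + 3149} = \frac{5679054 + 2 \cdot 1600}{-435} = \left(5679054 + 3200\right) \left(- \frac{1}{435}\right) = 5682254 \left(- \frac{1}{435}\right) = - \frac{5682254}{435}$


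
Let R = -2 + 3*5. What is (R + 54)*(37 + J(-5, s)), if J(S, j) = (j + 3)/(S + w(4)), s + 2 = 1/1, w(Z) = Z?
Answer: 2345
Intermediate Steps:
s = -1 (s = -2 + 1/1 = -2 + 1 = -1)
J(S, j) = (3 + j)/(4 + S) (J(S, j) = (j + 3)/(S + 4) = (3 + j)/(4 + S))
R = 13 (R = -2 + 15 = 13)
(R + 54)*(37 + J(-5, s)) = (13 + 54)*(37 + (3 - 1)/(4 - 5)) = 67*(37 + 2/(-1)) = 67*(37 - 1*2) = 67*(37 - 2) = 67*35 = 2345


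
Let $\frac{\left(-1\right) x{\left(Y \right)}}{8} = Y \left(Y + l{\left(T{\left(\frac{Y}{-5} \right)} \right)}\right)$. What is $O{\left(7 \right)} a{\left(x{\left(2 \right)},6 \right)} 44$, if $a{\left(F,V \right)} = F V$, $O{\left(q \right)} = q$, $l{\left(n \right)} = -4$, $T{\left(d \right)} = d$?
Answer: $59136$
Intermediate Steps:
$x{\left(Y \right)} = - 8 Y \left(-4 + Y\right)$ ($x{\left(Y \right)} = - 8 Y \left(Y - 4\right) = - 8 Y \left(-4 + Y\right)$)
$O{\left(7 \right)} a{\left(x{\left(2 \right)},6 \right)} 44 = 7 \cdot 8 \cdot 2 \left(4 - 2\right) 6 \cdot 44 = 7 \cdot 8 \cdot 2 \cdot 2 \cdot 6 \cdot 44 = 7 \cdot 32 \cdot 6 \cdot 44 = 7 \cdot 192 \cdot 44 = 1344 \cdot 44 = 59136$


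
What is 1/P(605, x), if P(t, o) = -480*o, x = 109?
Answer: -1/52320 ≈ -1.9113e-5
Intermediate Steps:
1/P(605, x) = 1/(-480*109) = 1/(-52320) = -1/52320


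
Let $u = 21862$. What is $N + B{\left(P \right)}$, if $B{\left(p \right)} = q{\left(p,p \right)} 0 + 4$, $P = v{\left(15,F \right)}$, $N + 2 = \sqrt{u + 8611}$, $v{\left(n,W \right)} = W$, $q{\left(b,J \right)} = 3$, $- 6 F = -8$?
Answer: $2 + \sqrt{30473} \approx 176.57$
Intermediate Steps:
$F = \frac{4}{3}$ ($F = \left(- \frac{1}{6}\right) \left(-8\right) = \frac{4}{3} \approx 1.3333$)
$N = -2 + \sqrt{30473}$ ($N = -2 + \sqrt{21862 + 8611} = -2 + \sqrt{30473} \approx 172.57$)
$P = \frac{4}{3} \approx 1.3333$
$B{\left(p \right)} = 4$ ($B{\left(p \right)} = 3 \cdot 0 + 4 = 0 + 4 = 4$)
$N + B{\left(P \right)} = \left(-2 + \sqrt{30473}\right) + 4 = 2 + \sqrt{30473}$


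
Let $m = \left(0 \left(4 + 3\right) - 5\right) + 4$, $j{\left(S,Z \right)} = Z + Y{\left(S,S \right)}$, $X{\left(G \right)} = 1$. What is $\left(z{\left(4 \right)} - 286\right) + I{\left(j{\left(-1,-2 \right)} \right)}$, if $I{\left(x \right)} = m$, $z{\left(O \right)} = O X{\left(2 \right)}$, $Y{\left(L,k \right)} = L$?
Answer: $-283$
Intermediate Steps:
$j{\left(S,Z \right)} = S + Z$ ($j{\left(S,Z \right)} = Z + S = S + Z$)
$z{\left(O \right)} = O$ ($z{\left(O \right)} = O 1 = O$)
$m = -1$ ($m = \left(0 \cdot 7 - 5\right) + 4 = \left(0 - 5\right) + 4 = -5 + 4 = -1$)
$I{\left(x \right)} = -1$
$\left(z{\left(4 \right)} - 286\right) + I{\left(j{\left(-1,-2 \right)} \right)} = \left(4 - 286\right) - 1 = -282 - 1 = -283$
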